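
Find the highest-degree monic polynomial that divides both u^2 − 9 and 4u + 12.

u + 3

Euclidean algorithm in ℚ[u]:
  u^2 − 9 = ((1/4)u − 3/4)(4u + 12) + (0)
Last nonzero remainder: 4u + 12. Dividing through by 4 gives the monic gcd u + 3.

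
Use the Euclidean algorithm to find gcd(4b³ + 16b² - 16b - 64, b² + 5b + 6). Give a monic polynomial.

Repeated division with remainder:
  4b³ + 16b² - 16b - 64 = (4b - 4)(b² + 5b + 6) + (-20b - 40)
  b² + 5b + 6 = (-(1/20)b - 3/20)(-20b - 40) + (0)
Last nonzero remainder: -20b - 40. Dividing through by -20 gives the monic gcd b + 2.

b + 2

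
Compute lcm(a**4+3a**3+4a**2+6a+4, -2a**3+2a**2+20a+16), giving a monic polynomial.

a**5-a**4-8a**3-10a**2-20a-16

By polynomial division,
  a**4+3a**3+4a**2+6a+4 = (-(1/2)a-2)(-2a**3+2a**2+20a+16) + (18a**2+54a+36)
  -2a**3+2a**2+20a+16 = (-(1/9)a+4/9)(18a**2+54a+36) + (0)
Last nonzero remainder: 18a**2+54a+36. Dividing through by 18 gives the monic gcd a**2+3a+2.
Then lcm(f, g) = f·g / gcd(f, g); expanding and making the result monic gives the answer.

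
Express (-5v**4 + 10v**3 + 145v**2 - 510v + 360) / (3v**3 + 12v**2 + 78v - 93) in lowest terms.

By polynomial division,
  -5v**4 + 10v**3 + 145v**2 - 510v + 360 = (-(5/3)v + 10)(3v**3 + 12v**2 + 78v - 93) + (155v**2 - 1445v + 1290)
  3v**3 + 12v**2 + 78v - 93 = ((3/155)v + 1239/4805)(155v**2 - 1445v + 1290) + ((409035/961)v - 409035/961)
  155v**2 - 1445v + 1290 = ((29791/81807)v - 82646/27269)((409035/961)v - 409035/961) + (0)
Last nonzero remainder: (409035/961)v - 409035/961. Dividing through by 409035/961 gives the monic gcd v - 1.
Cancel v - 1 from numerator and denominator to get the reduced form.

(-5v**3 + 5v**2 + 150v - 360)/(3v**2 + 15v + 93)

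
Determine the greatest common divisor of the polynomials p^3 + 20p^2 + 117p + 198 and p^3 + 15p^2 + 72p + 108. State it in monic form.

p^2 + 9p + 18

Apply the Euclidean algorithm:
  p^3 + 20p^2 + 117p + 198 = (p^3 + 15p^2 + 72p + 108) + (5p^2 + 45p + 90)
  p^3 + 15p^2 + 72p + 108 = ((1/5)p + 6/5)(5p^2 + 45p + 90) + (0)
Last nonzero remainder: 5p^2 + 45p + 90. Dividing through by 5 gives the monic gcd p^2 + 9p + 18.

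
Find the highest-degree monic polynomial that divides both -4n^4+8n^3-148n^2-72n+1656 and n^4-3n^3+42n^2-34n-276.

n^3-5n^2+52n-138

Euclidean algorithm in ℚ[n]:
  -4n^4+8n^3-148n^2-72n+1656 = (-4)(n^4-3n^3+42n^2-34n-276) + (-4n^3+20n^2-208n+552)
  n^4-3n^3+42n^2-34n-276 = (-(1/4)n-1/2)(-4n^3+20n^2-208n+552) + (0)
Last nonzero remainder: -4n^3+20n^2-208n+552. Dividing through by -4 gives the monic gcd n^3-5n^2+52n-138.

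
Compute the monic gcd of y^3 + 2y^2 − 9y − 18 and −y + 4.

1

Repeated division with remainder:
  y^3 + 2y^2 − 9y − 18 = (−y^2 − 6y − 15)(−y + 4) + (42)
  −y + 4 = (−(1/42)y + 2/21)(42) + (0)
The last nonzero remainder is the constant 42, so the polynomials are coprime and gcd = 1.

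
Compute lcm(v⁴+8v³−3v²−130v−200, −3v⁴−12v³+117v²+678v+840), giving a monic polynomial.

Euclidean algorithm in ℚ[v]:
  v⁴+8v³−3v²−130v−200 = (−1/3)(−3v⁴−12v³+117v²+678v+840) + (4v³+36v²+96v+80)
  −3v⁴−12v³+117v²+678v+840 = (−(3/4)v+15/4)(4v³+36v²+96v+80) + (54v²+378v+540)
  4v³+36v²+96v+80 = ((2/27)v+4/27)(54v²+378v+540) + (0)
Last nonzero remainder: 54v²+378v+540. Dividing through by 54 gives the monic gcd v²+7v+10.
Then lcm(f, g) = f·g / gcd(f, g); expanding and making the result monic gives the answer.

v⁶+5v⁵−55v⁴−345v³+274v²+4240v+5600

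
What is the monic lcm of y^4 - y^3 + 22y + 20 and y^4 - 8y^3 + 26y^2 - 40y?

y^6 - 5y^5 + 4y^4 + 22y^3 - 68y^2 - 80y

Repeated division with remainder:
  y^4 - y^3 + 22y + 20 = (y^4 - 8y^3 + 26y^2 - 40y) + (7y^3 - 26y^2 + 62y + 20)
  y^4 - 8y^3 + 26y^2 - 40y = ((1/7)y - 30/49)(7y^3 - 26y^2 + 62y + 20) + ((60/49)y^2 - (240/49)y + 600/49)
  7y^3 - 26y^2 + 62y + 20 = ((343/60)y + 49/30)((60/49)y^2 - (240/49)y + 600/49) + (0)
Last nonzero remainder: (60/49)y^2 - (240/49)y + 600/49. Dividing through by 60/49 gives the monic gcd y^2 - 4y + 10.
Then lcm(f, g) = f·g / gcd(f, g); expanding and making the result monic gives the answer.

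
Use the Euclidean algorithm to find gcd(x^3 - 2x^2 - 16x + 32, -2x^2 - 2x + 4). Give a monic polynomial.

Euclidean algorithm in ℚ[x]:
  x^3 - 2x^2 - 16x + 32 = (-(1/2)x + 3/2)(-2x^2 - 2x + 4) + (-11x + 26)
  -2x^2 - 2x + 4 = ((2/11)x + 74/121)(-11x + 26) + (-1440/121)
  -11x + 26 = ((1331/1440)x - 1573/720)(-1440/121) + (0)
The last nonzero remainder is the constant -1440/121, so the polynomials are coprime and gcd = 1.

1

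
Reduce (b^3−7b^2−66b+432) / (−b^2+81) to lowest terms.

Apply the Euclidean algorithm:
  b^3−7b^2−66b+432 = (−b+7)(−b^2+81) + (15b−135)
  −b^2+81 = (−(1/15)b−3/5)(15b−135) + (0)
Last nonzero remainder: 15b−135. Dividing through by 15 gives the monic gcd b−9.
Cancel b−9 from numerator and denominator to get the reduced form.

(−b^2−2b+48)/(b+9)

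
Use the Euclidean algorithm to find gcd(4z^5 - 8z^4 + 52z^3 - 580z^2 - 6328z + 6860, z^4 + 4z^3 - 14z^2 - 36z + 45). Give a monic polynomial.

z^2 + 4z - 5

Euclidean algorithm in ℚ[z]:
  4z^5 - 8z^4 + 52z^3 - 580z^2 - 6328z + 6860 = (4z - 24)(z^4 + 4z^3 - 14z^2 - 36z + 45) + (204z^3 - 772z^2 - 7372z + 7940)
  z^4 + 4z^3 - 14z^2 - 36z + 45 = ((1/204)z + 397/10404)(204z^3 - 772z^2 - 7372z + 7940) + ((134200/2601)z^2 + (536800/2601)z - 671000/2601)
  204z^3 - 772z^2 - 7372z + 7940 = ((132651/33550)z - 1032597/33550)((134200/2601)z^2 + (536800/2601)z - 671000/2601) + (0)
Last nonzero remainder: (134200/2601)z^2 + (536800/2601)z - 671000/2601. Dividing through by 134200/2601 gives the monic gcd z^2 + 4z - 5.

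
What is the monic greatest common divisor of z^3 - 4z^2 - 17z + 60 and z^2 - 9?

Apply the Euclidean algorithm:
  z^3 - 4z^2 - 17z + 60 = (z - 4)(z^2 - 9) + (-8z + 24)
  z^2 - 9 = (-(1/8)z - 3/8)(-8z + 24) + (0)
Last nonzero remainder: -8z + 24. Dividing through by -8 gives the monic gcd z - 3.

z - 3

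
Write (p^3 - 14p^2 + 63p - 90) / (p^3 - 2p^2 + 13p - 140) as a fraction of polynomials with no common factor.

Euclidean algorithm in ℚ[p]:
  p^3 - 14p^2 + 63p - 90 = (p^3 - 2p^2 + 13p - 140) + (-12p^2 + 50p + 50)
  p^3 - 2p^2 + 13p - 140 = (-(1/12)p - 13/72)(-12p^2 + 50p + 50) + ((943/36)p - 4715/36)
  -12p^2 + 50p + 50 = (-(432/943)p - 360/943)((943/36)p - 4715/36) + (0)
Last nonzero remainder: (943/36)p - 4715/36. Dividing through by 943/36 gives the monic gcd p - 5.
Cancel p - 5 from numerator and denominator to get the reduced form.

(p^2 - 9p + 18)/(p^2 + 3p + 28)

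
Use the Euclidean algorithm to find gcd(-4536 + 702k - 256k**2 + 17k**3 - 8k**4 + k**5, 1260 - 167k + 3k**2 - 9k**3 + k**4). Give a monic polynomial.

-252 - 17k - 4k**2 + k**3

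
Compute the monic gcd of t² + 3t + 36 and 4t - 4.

Euclidean algorithm in ℚ[t]:
  t² + 3t + 36 = ((1/4)t + 1)(4t - 4) + (40)
  4t - 4 = ((1/10)t - 1/10)(40) + (0)
The last nonzero remainder is the constant 40, so the polynomials are coprime and gcd = 1.

1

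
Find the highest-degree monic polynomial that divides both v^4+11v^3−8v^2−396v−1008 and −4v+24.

Apply the Euclidean algorithm:
  v^4+11v^3−8v^2−396v−1008 = (−(1/4)v^3−(17/4)v^2−(47/2)v−42)(−4v+24) + (0)
Last nonzero remainder: −4v+24. Dividing through by −4 gives the monic gcd v−6.

v−6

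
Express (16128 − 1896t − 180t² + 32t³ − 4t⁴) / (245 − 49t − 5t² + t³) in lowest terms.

(2304 − 600t + 60t² − 4t³)/(35 − 12t + t²)

By polynomial division,
  −4t⁴ + 32t³ − 180t² − 1896t + 16128 = (−4t + 12)(t³ − 5t² − 49t + 245) + (−316t² − 328t + 13188)
  t³ − 5t² − 49t + 245 = (−(1/316)t + 477/24964)(−316t² − 328t + 13188) + (−(6232/6241)t − 43624/6241)
  −316t² − 328t + 13188 = ((493039/1558)t − 2939511/1558)(−(6232/6241)t − 43624/6241) + (0)
Last nonzero remainder: −(6232/6241)t − 43624/6241. Dividing through by −6232/6241 gives the monic gcd t + 7.
Cancel t + 7 from numerator and denominator to get the reduced form.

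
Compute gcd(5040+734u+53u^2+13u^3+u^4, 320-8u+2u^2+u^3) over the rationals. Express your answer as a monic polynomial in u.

8+u

Repeated division with remainder:
  u^4+13u^3+53u^2+734u+5040 = (u+11)(u^3+2u^2-8u+320) + (39u^2+502u+1520)
  u^3+2u^2-8u+320 = ((1/39)u-424/1521)(39u^2+502u+1520) + ((141400/1521)u+1131200/1521)
  39u^2+502u+1520 = ((59319/141400)u+28899/14140)((141400/1521)u+1131200/1521) + (0)
Last nonzero remainder: (141400/1521)u+1131200/1521. Dividing through by 141400/1521 gives the monic gcd u+8.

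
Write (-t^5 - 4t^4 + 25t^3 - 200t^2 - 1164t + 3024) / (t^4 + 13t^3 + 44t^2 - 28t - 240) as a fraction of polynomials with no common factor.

By polynomial division,
  -t^5 - 4t^4 + 25t^3 - 200t^2 - 1164t + 3024 = (-t + 9)(t^4 + 13t^3 + 44t^2 - 28t - 240) + (-48t^3 - 624t^2 - 1152t + 5184)
  t^4 + 13t^3 + 44t^2 - 28t - 240 = (-(1/48)t)(-48t^3 - 624t^2 - 1152t + 5184) + (20t^2 + 80t - 240)
  -48t^3 - 624t^2 - 1152t + 5184 = (-(12/5)t - 108/5)(20t^2 + 80t - 240) + (0)
Last nonzero remainder: 20t^2 + 80t - 240. Dividing through by 20 gives the monic gcd t^2 + 4t - 12.
Cancel t^2 + 4t - 12 from numerator and denominator to get the reduced form.

(-t^3 + 13t - 252)/(t^2 + 9t + 20)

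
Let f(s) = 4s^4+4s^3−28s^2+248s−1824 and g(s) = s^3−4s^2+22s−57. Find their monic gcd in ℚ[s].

Euclidean algorithm in ℚ[s]:
  4s^4+4s^3−28s^2+248s−1824 = (4s+20)(s^3−4s^2+22s−57) + (−36s^2+36s−684)
  s^3−4s^2+22s−57 = (−(1/36)s+1/12)(−36s^2+36s−684) + (0)
Last nonzero remainder: −36s^2+36s−684. Dividing through by −36 gives the monic gcd s^2−s+19.

s^2−s+19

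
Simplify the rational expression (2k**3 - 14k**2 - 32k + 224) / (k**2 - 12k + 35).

Repeated division with remainder:
  2k**3 - 14k**2 - 32k + 224 = (2k + 10)(k**2 - 12k + 35) + (18k - 126)
  k**2 - 12k + 35 = ((1/18)k - 5/18)(18k - 126) + (0)
Last nonzero remainder: 18k - 126. Dividing through by 18 gives the monic gcd k - 7.
Cancel k - 7 from numerator and denominator to get the reduced form.

(2k**2 - 32)/(k - 5)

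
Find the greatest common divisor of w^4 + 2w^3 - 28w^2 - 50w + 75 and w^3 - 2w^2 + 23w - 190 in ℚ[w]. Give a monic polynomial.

Euclidean algorithm in ℚ[w]:
  w^4 + 2w^3 - 28w^2 - 50w + 75 = (w + 4)(w^3 - 2w^2 + 23w - 190) + (-43w^2 + 48w + 835)
  w^3 - 2w^2 + 23w - 190 = (-(1/43)w + 38/1849)(-43w^2 + 48w + 835) + ((76608/1849)w - 383040/1849)
  -43w^2 + 48w + 835 = (-(79507/76608)w - 308783/76608)((76608/1849)w - 383040/1849) + (0)
Last nonzero remainder: (76608/1849)w - 383040/1849. Dividing through by 76608/1849 gives the monic gcd w - 5.

w - 5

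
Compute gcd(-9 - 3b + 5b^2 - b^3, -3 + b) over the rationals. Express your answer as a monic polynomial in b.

-3 + b

Euclidean algorithm in ℚ[b]:
  -b^3 + 5b^2 - 3b - 9 = (-b^2 + 2b + 3)(b - 3) + (0)
The last nonzero remainder b - 3 is already monic.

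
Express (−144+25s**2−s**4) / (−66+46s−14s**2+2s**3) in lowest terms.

Apply the Euclidean algorithm:
  −s**4+25s**2−144 = (−(1/2)s−7/2)(2s**3−14s**2+46s−66) + (−s**2+128s−375)
  2s**3−14s**2+46s−66 = (−2s−242)(−s**2+128s−375) + (30272s−90816)
  −s**2+128s−375 = (−(1/30272)s+125/30272)(30272s−90816) + (0)
Last nonzero remainder: 30272s−90816. Dividing through by 30272 gives the monic gcd s−3.
Cancel s−3 from numerator and denominator to get the reduced form.

(48+16s−3s**2−s**3)/(22−8s+2s**2)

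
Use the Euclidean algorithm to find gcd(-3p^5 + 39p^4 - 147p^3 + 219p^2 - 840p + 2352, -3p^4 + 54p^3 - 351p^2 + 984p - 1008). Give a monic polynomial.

By polynomial division,
  -3p^5 + 39p^4 - 147p^3 + 219p^2 - 840p + 2352 = (p + 5)(-3p^4 + 54p^3 - 351p^2 + 984p - 1008) + (-66p^3 + 990p^2 - 4752p + 7392)
  -3p^4 + 54p^3 - 351p^2 + 984p - 1008 = ((1/22)p - 3/22)(-66p^3 + 990p^2 - 4752p + 7392) + (0)
Last nonzero remainder: -66p^3 + 990p^2 - 4752p + 7392. Dividing through by -66 gives the monic gcd p^3 - 15p^2 + 72p - 112.

p^3 - 15p^2 + 72p - 112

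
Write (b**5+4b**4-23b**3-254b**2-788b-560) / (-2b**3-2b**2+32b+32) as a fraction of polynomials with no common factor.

Euclidean algorithm in ℚ[b]:
  b**5+4b**4-23b**3-254b**2-788b-560 = (-(1/2)b**2-(3/2)b+5)(-2b**3-2b**2+32b+32) + (-180b**2-900b-720)
  -2b**3-2b**2+32b+32 = ((1/90)b-2/45)(-180b**2-900b-720) + (0)
Last nonzero remainder: -180b**2-900b-720. Dividing through by -180 gives the monic gcd b**2+5b+4.
Cancel b**2+5b+4 from numerator and denominator to get the reduced form.

(-b**3+b**2+22b+140)/(2b-8)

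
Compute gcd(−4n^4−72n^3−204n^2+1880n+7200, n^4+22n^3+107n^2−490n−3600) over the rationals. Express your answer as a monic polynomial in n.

n^3+14n^2−5n−450

Apply the Euclidean algorithm:
  −4n^4−72n^3−204n^2+1880n+7200 = (−4)(n^4+22n^3+107n^2−490n−3600) + (16n^3+224n^2−80n−7200)
  n^4+22n^3+107n^2−490n−3600 = ((1/16)n+1/2)(16n^3+224n^2−80n−7200) + (0)
Last nonzero remainder: 16n^3+224n^2−80n−7200. Dividing through by 16 gives the monic gcd n^3+14n^2−5n−450.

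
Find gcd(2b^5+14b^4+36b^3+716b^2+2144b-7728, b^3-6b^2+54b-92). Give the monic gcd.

b^3-6b^2+54b-92

Repeated division with remainder:
  2b^5+14b^4+36b^3+716b^2+2144b-7728 = (2b^2+26b+84)(b^3-6b^2+54b-92) + (0)
The last nonzero remainder b^3-6b^2+54b-92 is already monic.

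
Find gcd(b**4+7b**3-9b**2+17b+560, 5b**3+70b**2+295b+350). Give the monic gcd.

b**2+12b+35

Apply the Euclidean algorithm:
  b**4+7b**3-9b**2+17b+560 = ((1/5)b-7/5)(5b**3+70b**2+295b+350) + (30b**2+360b+1050)
  5b**3+70b**2+295b+350 = ((1/6)b+1/3)(30b**2+360b+1050) + (0)
Last nonzero remainder: 30b**2+360b+1050. Dividing through by 30 gives the monic gcd b**2+12b+35.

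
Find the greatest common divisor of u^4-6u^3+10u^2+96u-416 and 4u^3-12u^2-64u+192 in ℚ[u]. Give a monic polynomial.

u^2-16

Repeated division with remainder:
  u^4-6u^3+10u^2+96u-416 = ((1/4)u-3/4)(4u^3-12u^2-64u+192) + (17u^2-272)
  4u^3-12u^2-64u+192 = ((4/17)u-12/17)(17u^2-272) + (0)
Last nonzero remainder: 17u^2-272. Dividing through by 17 gives the monic gcd u^2-16.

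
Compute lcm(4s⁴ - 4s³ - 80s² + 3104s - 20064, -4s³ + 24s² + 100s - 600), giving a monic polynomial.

s⁶ - s⁵ - 45s⁴ + 801s³ - 4516s² - 19400s + 125400

By polynomial division,
  4s⁴ - 4s³ - 80s² + 3104s - 20064 = (-s - 5)(-4s³ + 24s² + 100s - 600) + (140s² + 3004s - 23064)
  -4s³ + 24s² + 100s - 600 = (-(1/35)s + 961/1225)(140s² + 3004s - 23064) + (-(3571584/1225)s + 21429504/1225)
  140s² + 3004s - 23064 = (-(42875/892896)s - 1177225/892896)(-(3571584/1225)s + 21429504/1225) + (0)
Last nonzero remainder: -(3571584/1225)s + 21429504/1225. Dividing through by -3571584/1225 gives the monic gcd s - 6.
Then lcm(f, g) = f·g / gcd(f, g); expanding and making the result monic gives the answer.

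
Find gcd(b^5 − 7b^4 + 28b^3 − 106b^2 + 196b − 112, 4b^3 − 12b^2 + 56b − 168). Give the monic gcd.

b^2 + 14

Apply the Euclidean algorithm:
  b^5 − 7b^4 + 28b^3 − 106b^2 + 196b − 112 = ((1/4)b^2 − b + 1/2)(4b^3 − 12b^2 + 56b − 168) + (−2b^2 − 28)
  4b^3 − 12b^2 + 56b − 168 = (−2b + 6)(−2b^2 − 28) + (0)
Last nonzero remainder: −2b^2 − 28. Dividing through by −2 gives the monic gcd b^2 + 14.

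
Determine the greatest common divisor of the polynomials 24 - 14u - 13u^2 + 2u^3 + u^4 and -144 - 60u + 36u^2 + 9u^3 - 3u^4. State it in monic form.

-6 - u + u^2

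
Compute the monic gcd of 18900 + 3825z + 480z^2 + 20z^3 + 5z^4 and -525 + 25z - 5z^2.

105 - 5z + z^2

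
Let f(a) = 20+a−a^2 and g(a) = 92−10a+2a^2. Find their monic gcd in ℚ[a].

1

Apply the Euclidean algorithm:
  −a^2+a+20 = (−1/2)(2a^2−10a+92) + (−4a+66)
  2a^2−10a+92 = (−(1/2)a−23/4)(−4a+66) + (943/2)
  −4a+66 = (−(8/943)a+132/943)(943/2) + (0)
The last nonzero remainder is the constant 943/2, so the polynomials are coprime and gcd = 1.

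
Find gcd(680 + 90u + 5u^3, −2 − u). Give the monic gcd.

Repeated division with remainder:
  5u^3 + 90u + 680 = (−5u^2 + 10u − 110)(−u − 2) + (460)
  −u − 2 = (−(1/460)u − 1/230)(460) + (0)
The last nonzero remainder is the constant 460, so the polynomials are coprime and gcd = 1.

1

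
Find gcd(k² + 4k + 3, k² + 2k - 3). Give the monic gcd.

Euclidean algorithm in ℚ[k]:
  k² + 4k + 3 = (k² + 2k - 3) + (2k + 6)
  k² + 2k - 3 = ((1/2)k - 1/2)(2k + 6) + (0)
Last nonzero remainder: 2k + 6. Dividing through by 2 gives the monic gcd k + 3.

k + 3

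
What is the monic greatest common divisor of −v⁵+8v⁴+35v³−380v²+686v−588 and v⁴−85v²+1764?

v³−6v²−49v+294

Repeated division with remainder:
  −v⁵+8v⁴+35v³−380v²+686v−588 = (−v+8)(v⁴−85v²+1764) + (−50v³+300v²+2450v−14700)
  v⁴−85v²+1764 = (−(1/50)v−3/25)(−50v³+300v²+2450v−14700) + (0)
Last nonzero remainder: −50v³+300v²+2450v−14700. Dividing through by −50 gives the monic gcd v³−6v²−49v+294.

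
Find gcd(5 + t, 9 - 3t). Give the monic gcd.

1

Euclidean algorithm in ℚ[t]:
  t + 5 = (-1/3)(-3t + 9) + (8)
  -3t + 9 = (-(3/8)t + 9/8)(8) + (0)
The last nonzero remainder is the constant 8, so the polynomials are coprime and gcd = 1.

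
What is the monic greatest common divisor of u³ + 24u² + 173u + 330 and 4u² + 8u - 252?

1

By polynomial division,
  u³ + 24u² + 173u + 330 = ((1/4)u + 11/2)(4u² + 8u - 252) + (192u + 1716)
  4u² + 8u - 252 = ((1/48)u - 37/256)(192u + 1716) + (-255/64)
  192u + 1716 = (-(4096/85)u - 36608/85)(-255/64) + (0)
The last nonzero remainder is the constant -255/64, so the polynomials are coprime and gcd = 1.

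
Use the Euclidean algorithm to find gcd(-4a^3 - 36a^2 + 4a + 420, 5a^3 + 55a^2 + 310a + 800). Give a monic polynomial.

a + 5

Euclidean algorithm in ℚ[a]:
  -4a^3 - 36a^2 + 4a + 420 = (-4/5)(5a^3 + 55a^2 + 310a + 800) + (8a^2 + 252a + 1060)
  5a^3 + 55a^2 + 310a + 800 = ((5/8)a - 205/16)(8a^2 + 252a + 1060) + ((11505/4)a + 57525/4)
  8a^2 + 252a + 1060 = ((32/11505)a + 848/11505)((11505/4)a + 57525/4) + (0)
Last nonzero remainder: (11505/4)a + 57525/4. Dividing through by 11505/4 gives the monic gcd a + 5.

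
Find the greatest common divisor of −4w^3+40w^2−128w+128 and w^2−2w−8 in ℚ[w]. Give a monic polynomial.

w−4

By polynomial division,
  −4w^3+40w^2−128w+128 = (−4w+32)(w^2−2w−8) + (−96w+384)
  w^2−2w−8 = (−(1/96)w−1/48)(−96w+384) + (0)
Last nonzero remainder: −96w+384. Dividing through by −96 gives the monic gcd w−4.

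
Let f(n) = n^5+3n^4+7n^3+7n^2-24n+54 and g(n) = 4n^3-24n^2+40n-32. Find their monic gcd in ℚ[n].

n^2-2n+2

Apply the Euclidean algorithm:
  n^5+3n^4+7n^3+7n^2-24n+54 = ((1/4)n^2+(9/4)n+51/4)(4n^3-24n^2+40n-32) + (231n^2-462n+462)
  4n^3-24n^2+40n-32 = ((4/231)n-16/231)(231n^2-462n+462) + (0)
Last nonzero remainder: 231n^2-462n+462. Dividing through by 231 gives the monic gcd n^2-2n+2.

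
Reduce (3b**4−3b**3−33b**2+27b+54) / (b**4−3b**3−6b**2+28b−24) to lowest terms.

By polynomial division,
  3b**4−3b**3−33b**2+27b+54 = (3)(b**4−3b**3−6b**2+28b−24) + (6b**3−15b**2−57b+126)
  b**4−3b**3−6b**2+28b−24 = ((1/6)b−1/12)(6b**3−15b**2−57b+126) + ((9/4)b**2+(9/4)b−27/2)
  6b**3−15b**2−57b+126 = ((8/3)b−28/3)((9/4)b**2+(9/4)b−27/2) + (0)
Last nonzero remainder: (9/4)b**2+(9/4)b−27/2. Dividing through by 9/4 gives the monic gcd b**2+b−6.
Cancel b**2+b−6 from numerator and denominator to get the reduced form.

(3b**2−6b−9)/(b**2−4b+4)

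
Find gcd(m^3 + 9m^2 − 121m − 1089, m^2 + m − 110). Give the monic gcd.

m + 11

Apply the Euclidean algorithm:
  m^3 + 9m^2 − 121m − 1089 = (m + 8)(m^2 + m − 110) + (−19m − 209)
  m^2 + m − 110 = (−(1/19)m + 10/19)(−19m − 209) + (0)
Last nonzero remainder: −19m − 209. Dividing through by −19 gives the monic gcd m + 11.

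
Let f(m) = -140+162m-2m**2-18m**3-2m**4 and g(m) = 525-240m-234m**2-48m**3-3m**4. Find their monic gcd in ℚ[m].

-35+23m+11m**2+m**3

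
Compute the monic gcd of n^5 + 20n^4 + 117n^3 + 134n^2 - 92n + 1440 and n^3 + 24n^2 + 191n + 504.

By polynomial division,
  n^5 + 20n^4 + 117n^3 + 134n^2 - 92n + 1440 = (n^2 - 4n + 22)(n^3 + 24n^2 + 191n + 504) + (-134n^2 - 2278n - 9648)
  n^3 + 24n^2 + 191n + 504 = (-(1/134)n - 7/134)(-134n^2 - 2278n - 9648) + (0)
Last nonzero remainder: -134n^2 - 2278n - 9648. Dividing through by -134 gives the monic gcd n^2 + 17n + 72.

n^2 + 17n + 72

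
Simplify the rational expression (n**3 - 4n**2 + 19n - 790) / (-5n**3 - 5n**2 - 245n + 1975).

(-n + 10)/(5n - 25)

Euclidean algorithm in ℚ[n]:
  n**3 - 4n**2 + 19n - 790 = (-1/5)(-5n**3 - 5n**2 - 245n + 1975) + (-5n**2 - 30n - 395)
  -5n**3 - 5n**2 - 245n + 1975 = (n - 5)(-5n**2 - 30n - 395) + (0)
Last nonzero remainder: -5n**2 - 30n - 395. Dividing through by -5 gives the monic gcd n**2 + 6n + 79.
Cancel n**2 + 6n + 79 from numerator and denominator to get the reduced form.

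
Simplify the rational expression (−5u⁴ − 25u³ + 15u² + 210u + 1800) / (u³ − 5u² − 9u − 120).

(−5u² − 10u + 120)/(u − 8)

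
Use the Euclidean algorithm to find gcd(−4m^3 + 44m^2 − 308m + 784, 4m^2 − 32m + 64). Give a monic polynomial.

Repeated division with remainder:
  −4m^3 + 44m^2 − 308m + 784 = (−m + 3)(4m^2 − 32m + 64) + (−148m + 592)
  4m^2 − 32m + 64 = (−(1/37)m + 4/37)(−148m + 592) + (0)
Last nonzero remainder: −148m + 592. Dividing through by −148 gives the monic gcd m − 4.

m − 4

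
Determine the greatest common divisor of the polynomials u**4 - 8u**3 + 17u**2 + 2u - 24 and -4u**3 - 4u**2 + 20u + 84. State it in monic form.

u - 3

Apply the Euclidean algorithm:
  u**4 - 8u**3 + 17u**2 + 2u - 24 = (-(1/4)u + 9/4)(-4u**3 - 4u**2 + 20u + 84) + (31u**2 - 22u - 213)
  -4u**3 - 4u**2 + 20u + 84 = (-(4/31)u - 212/961)(31u**2 - 22u - 213) + (-(11856/961)u + 35568/961)
  31u**2 - 22u - 213 = (-(29791/11856)u - 68231/11856)(-(11856/961)u + 35568/961) + (0)
Last nonzero remainder: -(11856/961)u + 35568/961. Dividing through by -11856/961 gives the monic gcd u - 3.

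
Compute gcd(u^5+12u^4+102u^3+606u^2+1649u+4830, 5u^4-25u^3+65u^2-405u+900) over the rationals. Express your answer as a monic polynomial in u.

Apply the Euclidean algorithm:
  u^5+12u^4+102u^3+606u^2+1649u+4830 = ((1/5)u+17/5)(5u^4-25u^3+65u^2-405u+900) + (174u^3+466u^2+2846u+1770)
  5u^4-25u^3+65u^2-405u+900 = ((5/174)u-1670/7569)(174u^3+466u^2+2846u+1770) + ((651200/7569)u^2+(1302400/7569)u+3256000/2523)
  174u^3+466u^2+2846u+1770 = ((658503/325600)u+446571/325600)((651200/7569)u^2+(1302400/7569)u+3256000/2523) + (0)
Last nonzero remainder: (651200/7569)u^2+(1302400/7569)u+3256000/2523. Dividing through by 651200/7569 gives the monic gcd u^2+2u+15.

u^2+2u+15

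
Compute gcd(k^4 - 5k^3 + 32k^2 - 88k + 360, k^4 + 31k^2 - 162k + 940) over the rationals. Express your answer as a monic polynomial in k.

k^2 - 6k + 20

Euclidean algorithm in ℚ[k]:
  k^4 - 5k^3 + 32k^2 - 88k + 360 = (k^4 + 31k^2 - 162k + 940) + (-5k^3 + k^2 + 74k - 580)
  k^4 + 31k^2 - 162k + 940 = (-(1/5)k - 1/25)(-5k^3 + k^2 + 74k - 580) + ((1146/25)k^2 - (6876/25)k + 4584/5)
  -5k^3 + k^2 + 74k - 580 = (-(125/1146)k - 725/1146)((1146/25)k^2 - (6876/25)k + 4584/5) + (0)
Last nonzero remainder: (1146/25)k^2 - (6876/25)k + 4584/5. Dividing through by 1146/25 gives the monic gcd k^2 - 6k + 20.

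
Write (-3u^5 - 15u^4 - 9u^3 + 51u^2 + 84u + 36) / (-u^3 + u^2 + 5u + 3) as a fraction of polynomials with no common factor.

Repeated division with remainder:
  -3u^5 - 15u^4 - 9u^3 + 51u^2 + 84u + 36 = (3u^2 + 18u + 42)(-u^3 + u^2 + 5u + 3) + (-90u^2 - 180u - 90)
  -u^3 + u^2 + 5u + 3 = ((1/90)u - 1/30)(-90u^2 - 180u - 90) + (0)
Last nonzero remainder: -90u^2 - 180u - 90. Dividing through by -90 gives the monic gcd u^2 + 2u + 1.
Cancel u^2 + 2u + 1 from numerator and denominator to get the reduced form.

(3u^3 + 9u^2 - 12u - 36)/(u - 3)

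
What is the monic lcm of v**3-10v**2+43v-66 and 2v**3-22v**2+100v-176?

v**4-14v**3+83v**2-238v+264

Repeated division with remainder:
  v**3-10v**2+43v-66 = (1/2)(2v**3-22v**2+100v-176) + (v**2-7v+22)
  2v**3-22v**2+100v-176 = (2v-8)(v**2-7v+22) + (0)
The last nonzero remainder v**2-7v+22 is already monic.
Then lcm(f, g) = f·g / gcd(f, g); expanding and making the result monic gives the answer.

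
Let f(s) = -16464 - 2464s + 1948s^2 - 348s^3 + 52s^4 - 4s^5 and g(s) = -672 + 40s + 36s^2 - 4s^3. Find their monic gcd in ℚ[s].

Repeated division with remainder:
  -4s^5 + 52s^4 - 348s^3 + 1948s^2 - 2464s - 16464 = (s^2 - 4s + 61)(-4s^3 + 36s^2 + 40s - 672) + (584s^2 - 7592s + 24528)
  -4s^3 + 36s^2 + 40s - 672 = (-(1/146)s - 2/73)(584s^2 - 7592s + 24528) + (0)
Last nonzero remainder: 584s^2 - 7592s + 24528. Dividing through by 584 gives the monic gcd s^2 - 13s + 42.

42 - 13s + s^2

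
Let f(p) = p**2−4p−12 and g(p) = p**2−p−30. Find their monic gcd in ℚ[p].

p−6

Repeated division with remainder:
  p**2−4p−12 = (p**2−p−30) + (−3p+18)
  p**2−p−30 = (−(1/3)p−5/3)(−3p+18) + (0)
Last nonzero remainder: −3p+18. Dividing through by −3 gives the monic gcd p−6.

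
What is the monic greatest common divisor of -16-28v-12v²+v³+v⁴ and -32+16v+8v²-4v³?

2+v

Repeated division with remainder:
  v⁴+v³-12v²-28v-16 = (-(1/4)v-3/4)(-4v³+8v²+16v-32) + (-2v²-24v-40)
  -4v³+8v²+16v-32 = (2v-28)(-2v²-24v-40) + (-576v-1152)
  -2v²-24v-40 = ((1/288)v+5/144)(-576v-1152) + (0)
Last nonzero remainder: -576v-1152. Dividing through by -576 gives the monic gcd v+2.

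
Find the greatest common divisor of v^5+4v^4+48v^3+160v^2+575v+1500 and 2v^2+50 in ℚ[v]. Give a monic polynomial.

v^2+25

Repeated division with remainder:
  v^5+4v^4+48v^3+160v^2+575v+1500 = ((1/2)v^3+2v^2+(23/2)v+30)(2v^2+50) + (0)
Last nonzero remainder: 2v^2+50. Dividing through by 2 gives the monic gcd v^2+25.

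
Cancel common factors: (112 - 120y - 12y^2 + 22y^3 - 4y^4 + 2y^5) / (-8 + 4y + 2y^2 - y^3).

(28 - 30y + 4y^2 - 2y^3)/(-2 + y)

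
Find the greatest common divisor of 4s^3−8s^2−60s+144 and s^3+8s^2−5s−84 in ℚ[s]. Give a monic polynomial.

s^2+s−12

Euclidean algorithm in ℚ[s]:
  4s^3−8s^2−60s+144 = (4)(s^3+8s^2−5s−84) + (−40s^2−40s+480)
  s^3+8s^2−5s−84 = (−(1/40)s−7/40)(−40s^2−40s+480) + (0)
Last nonzero remainder: −40s^2−40s+480. Dividing through by −40 gives the monic gcd s^2+s−12.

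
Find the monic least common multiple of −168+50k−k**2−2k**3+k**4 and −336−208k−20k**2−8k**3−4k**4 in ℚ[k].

−1008−540k+76k**2+33k**3−5k**4+3k**5+k**6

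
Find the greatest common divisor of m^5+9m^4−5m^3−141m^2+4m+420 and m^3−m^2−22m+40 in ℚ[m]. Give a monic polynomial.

m^2+3m−10

Apply the Euclidean algorithm:
  m^5+9m^4−5m^3−141m^2+4m+420 = (m^2+10m+27)(m^3−m^2−22m+40) + (66m^2+198m−660)
  m^3−m^2−22m+40 = ((1/66)m−2/33)(66m^2+198m−660) + (0)
Last nonzero remainder: 66m^2+198m−660. Dividing through by 66 gives the monic gcd m^2+3m−10.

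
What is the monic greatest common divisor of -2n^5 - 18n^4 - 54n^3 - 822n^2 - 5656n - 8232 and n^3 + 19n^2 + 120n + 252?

n^2 + 13n + 42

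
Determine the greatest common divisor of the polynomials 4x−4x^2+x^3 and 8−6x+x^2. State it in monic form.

−2+x

Apply the Euclidean algorithm:
  x^3−4x^2+4x = (x+2)(x^2−6x+8) + (8x−16)
  x^2−6x+8 = ((1/8)x−1/2)(8x−16) + (0)
Last nonzero remainder: 8x−16. Dividing through by 8 gives the monic gcd x−2.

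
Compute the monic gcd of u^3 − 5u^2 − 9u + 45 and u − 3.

u − 3

By polynomial division,
  u^3 − 5u^2 − 9u + 45 = (u^2 − 2u − 15)(u − 3) + (0)
The last nonzero remainder u − 3 is already monic.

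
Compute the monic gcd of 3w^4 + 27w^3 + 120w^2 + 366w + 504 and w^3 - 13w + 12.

w + 4

By polynomial division,
  3w^4 + 27w^3 + 120w^2 + 366w + 504 = (3w + 27)(w^3 - 13w + 12) + (159w^2 + 681w + 180)
  w^3 - 13w + 12 = ((1/159)w - 227/8427)(159w^2 + 681w + 180) + ((11832/2809)w + 47328/2809)
  159w^2 + 681w + 180 = ((148877/3944)w + 42135/3944)((11832/2809)w + 47328/2809) + (0)
Last nonzero remainder: (11832/2809)w + 47328/2809. Dividing through by 11832/2809 gives the monic gcd w + 4.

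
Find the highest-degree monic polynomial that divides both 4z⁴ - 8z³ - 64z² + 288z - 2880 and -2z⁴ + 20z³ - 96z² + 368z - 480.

z³ - 8z² + 32z - 120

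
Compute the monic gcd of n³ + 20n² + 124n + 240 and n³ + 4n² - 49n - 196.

n + 4

Apply the Euclidean algorithm:
  n³ + 20n² + 124n + 240 = (n³ + 4n² - 49n - 196) + (16n² + 173n + 436)
  n³ + 4n² - 49n - 196 = ((1/16)n - 109/256)(16n² + 173n + 436) + (-(663/256)n - 663/64)
  16n² + 173n + 436 = (-(4096/663)n - 27904/663)(-(663/256)n - 663/64) + (0)
Last nonzero remainder: -(663/256)n - 663/64. Dividing through by -663/256 gives the monic gcd n + 4.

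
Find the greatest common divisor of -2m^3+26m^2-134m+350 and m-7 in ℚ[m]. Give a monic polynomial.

m-7

Repeated division with remainder:
  -2m^3+26m^2-134m+350 = (-2m^2+12m-50)(m-7) + (0)
The last nonzero remainder m-7 is already monic.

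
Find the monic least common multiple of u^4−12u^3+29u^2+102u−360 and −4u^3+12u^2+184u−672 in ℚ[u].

u^5−5u^4−55u^3+305u^2+354u−2520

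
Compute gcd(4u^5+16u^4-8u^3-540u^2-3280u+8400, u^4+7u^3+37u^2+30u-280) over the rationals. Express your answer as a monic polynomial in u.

u^3+3u^2+25u-70

Euclidean algorithm in ℚ[u]:
  4u^5+16u^4-8u^3-540u^2-3280u+8400 = (4u-12)(u^4+7u^3+37u^2+30u-280) + (-72u^3-216u^2-1800u+5040)
  u^4+7u^3+37u^2+30u-280 = (-(1/72)u-1/18)(-72u^3-216u^2-1800u+5040) + (0)
Last nonzero remainder: -72u^3-216u^2-1800u+5040. Dividing through by -72 gives the monic gcd u^3+3u^2+25u-70.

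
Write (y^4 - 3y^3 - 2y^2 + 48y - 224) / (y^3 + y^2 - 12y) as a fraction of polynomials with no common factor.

Repeated division with remainder:
  y^4 - 3y^3 - 2y^2 + 48y - 224 = (y - 4)(y^3 + y^2 - 12y) + (14y^2 - 224)
  y^3 + y^2 - 12y = ((1/14)y + 1/14)(14y^2 - 224) + (4y + 16)
  14y^2 - 224 = ((7/2)y - 14)(4y + 16) + (0)
Last nonzero remainder: 4y + 16. Dividing through by 4 gives the monic gcd y + 4.
Cancel y + 4 from numerator and denominator to get the reduced form.

(y^3 - 7y^2 + 26y - 56)/(y^2 - 3y)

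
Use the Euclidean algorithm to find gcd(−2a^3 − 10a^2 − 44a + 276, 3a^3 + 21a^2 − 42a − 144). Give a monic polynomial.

a − 3

Euclidean algorithm in ℚ[a]:
  −2a^3 − 10a^2 − 44a + 276 = (−2/3)(3a^3 + 21a^2 − 42a − 144) + (4a^2 − 72a + 180)
  3a^3 + 21a^2 − 42a − 144 = ((3/4)a + 75/4)(4a^2 − 72a + 180) + (1173a − 3519)
  4a^2 − 72a + 180 = ((4/1173)a − 20/391)(1173a − 3519) + (0)
Last nonzero remainder: 1173a − 3519. Dividing through by 1173 gives the monic gcd a − 3.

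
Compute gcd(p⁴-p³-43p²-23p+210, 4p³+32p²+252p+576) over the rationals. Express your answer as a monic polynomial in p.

p+3

Euclidean algorithm in ℚ[p]:
  p⁴-p³-43p²-23p+210 = ((1/4)p-9/4)(4p³+32p²+252p+576) + (-34p²+400p+1506)
  4p³+32p²+252p+576 = (-(2/17)p-672/289)(-34p²+400p+1506) + ((392832/289)p+1178496/289)
  -34p²+400p+1506 = (-(4913/196416)p+72539/196416)((392832/289)p+1178496/289) + (0)
Last nonzero remainder: (392832/289)p+1178496/289. Dividing through by 392832/289 gives the monic gcd p+3.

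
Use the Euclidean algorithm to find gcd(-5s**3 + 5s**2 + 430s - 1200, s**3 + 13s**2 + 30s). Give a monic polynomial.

By polynomial division,
  -5s**3 + 5s**2 + 430s - 1200 = (-5)(s**3 + 13s**2 + 30s) + (70s**2 + 580s - 1200)
  s**3 + 13s**2 + 30s = ((1/70)s + 33/490)(70s**2 + 580s - 1200) + ((396/49)s + 3960/49)
  70s**2 + 580s - 1200 = ((1715/198)s - 490/33)((396/49)s + 3960/49) + (0)
Last nonzero remainder: (396/49)s + 3960/49. Dividing through by 396/49 gives the monic gcd s + 10.

s + 10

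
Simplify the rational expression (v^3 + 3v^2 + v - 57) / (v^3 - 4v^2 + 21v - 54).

Euclidean algorithm in ℚ[v]:
  v^3 + 3v^2 + v - 57 = (v^3 - 4v^2 + 21v - 54) + (7v^2 - 20v - 3)
  v^3 - 4v^2 + 21v - 54 = ((1/7)v - 8/49)(7v^2 - 20v - 3) + ((890/49)v - 2670/49)
  7v^2 - 20v - 3 = ((343/890)v + 49/890)((890/49)v - 2670/49) + (0)
Last nonzero remainder: (890/49)v - 2670/49. Dividing through by 890/49 gives the monic gcd v - 3.
Cancel v - 3 from numerator and denominator to get the reduced form.

(v^2 + 6v + 19)/(v^2 - v + 18)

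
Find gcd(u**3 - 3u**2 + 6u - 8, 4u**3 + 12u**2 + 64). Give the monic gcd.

Apply the Euclidean algorithm:
  u**3 - 3u**2 + 6u - 8 = (1/4)(4u**3 + 12u**2 + 64) + (-6u**2 + 6u - 24)
  4u**3 + 12u**2 + 64 = (-(2/3)u - 8/3)(-6u**2 + 6u - 24) + (0)
Last nonzero remainder: -6u**2 + 6u - 24. Dividing through by -6 gives the monic gcd u**2 - u + 4.

u**2 - u + 4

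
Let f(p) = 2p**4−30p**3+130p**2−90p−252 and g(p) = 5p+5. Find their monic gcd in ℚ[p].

p+1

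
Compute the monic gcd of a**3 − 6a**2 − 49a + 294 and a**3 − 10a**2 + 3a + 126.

a**2 − 13a + 42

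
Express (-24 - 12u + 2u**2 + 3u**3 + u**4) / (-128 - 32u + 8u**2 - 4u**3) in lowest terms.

(12 - u**2 - u**3)/(64 - 16u + 4u**2)

Apply the Euclidean algorithm:
  u**4 + 3u**3 + 2u**2 - 12u - 24 = (-(1/4)u - 5/4)(-4u**3 + 8u**2 - 32u - 128) + (4u**2 - 84u - 184)
  -4u**3 + 8u**2 - 32u - 128 = (-u - 19)(4u**2 - 84u - 184) + (-1812u - 3624)
  4u**2 - 84u - 184 = (-(1/453)u + 23/453)(-1812u - 3624) + (0)
Last nonzero remainder: -1812u - 3624. Dividing through by -1812 gives the monic gcd u + 2.
Cancel u + 2 from numerator and denominator to get the reduced form.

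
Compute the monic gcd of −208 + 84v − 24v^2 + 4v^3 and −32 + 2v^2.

−4 + v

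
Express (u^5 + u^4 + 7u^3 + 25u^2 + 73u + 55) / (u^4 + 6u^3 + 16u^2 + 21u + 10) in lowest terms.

(u^2 - 3u + 11)/(u + 2)

Euclidean algorithm in ℚ[u]:
  u^5 + u^4 + 7u^3 + 25u^2 + 73u + 55 = (u - 5)(u^4 + 6u^3 + 16u^2 + 21u + 10) + (21u^3 + 84u^2 + 168u + 105)
  u^4 + 6u^3 + 16u^2 + 21u + 10 = ((1/21)u + 2/21)(21u^3 + 84u^2 + 168u + 105) + (0)
Last nonzero remainder: 21u^3 + 84u^2 + 168u + 105. Dividing through by 21 gives the monic gcd u^3 + 4u^2 + 8u + 5.
Cancel u^3 + 4u^2 + 8u + 5 from numerator and denominator to get the reduced form.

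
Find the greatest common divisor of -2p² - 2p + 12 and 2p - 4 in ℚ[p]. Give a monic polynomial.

By polynomial division,
  -2p² - 2p + 12 = (-p - 3)(2p - 4) + (0)
Last nonzero remainder: 2p - 4. Dividing through by 2 gives the monic gcd p - 2.

p - 2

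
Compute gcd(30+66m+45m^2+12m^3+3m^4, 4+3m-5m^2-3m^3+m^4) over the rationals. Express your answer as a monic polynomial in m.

1+2m+m^2

Euclidean algorithm in ℚ[m]:
  3m^4+12m^3+45m^2+66m+30 = (3)(m^4-3m^3-5m^2+3m+4) + (21m^3+60m^2+57m+18)
  m^4-3m^3-5m^2+3m+4 = ((1/21)m-41/147)(21m^3+60m^2+57m+18) + ((442/49)m^2+(884/49)m+442/49)
  21m^3+60m^2+57m+18 = ((1029/442)m+441/221)((442/49)m^2+(884/49)m+442/49) + (0)
Last nonzero remainder: (442/49)m^2+(884/49)m+442/49. Dividing through by 442/49 gives the monic gcd m^2+2m+1.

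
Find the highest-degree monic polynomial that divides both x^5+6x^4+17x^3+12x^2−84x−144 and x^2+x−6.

By polynomial division,
  x^5+6x^4+17x^3+12x^2−84x−144 = (x^3+5x^2+18x+24)(x^2+x−6) + (0)
The last nonzero remainder x^2+x−6 is already monic.

x^2+x−6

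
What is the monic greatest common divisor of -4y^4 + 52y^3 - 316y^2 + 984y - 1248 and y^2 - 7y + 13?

By polynomial division,
  -4y^4 + 52y^3 - 316y^2 + 984y - 1248 = (-4y^2 + 24y - 96)(y^2 - 7y + 13) + (0)
The last nonzero remainder y^2 - 7y + 13 is already monic.

y^2 - 7y + 13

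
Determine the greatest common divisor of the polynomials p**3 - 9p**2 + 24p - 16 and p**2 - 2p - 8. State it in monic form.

p - 4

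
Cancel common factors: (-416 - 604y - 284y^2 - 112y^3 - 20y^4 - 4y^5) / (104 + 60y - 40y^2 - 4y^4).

Apply the Euclidean algorithm:
  -4y^5 - 20y^4 - 112y^3 - 284y^2 - 604y - 416 = (y + 5)(-4y^4 - 40y^2 + 60y + 104) + (-72y^3 - 144y^2 - 1008y - 936)
  -4y^4 - 40y^2 + 60y + 104 = ((1/18)y - 1/9)(-72y^3 - 144y^2 - 1008y - 936) + (0)
Last nonzero remainder: -72y^3 - 144y^2 - 1008y - 936. Dividing through by -72 gives the monic gcd y^3 + 2y^2 + 14y + 13.
Cancel y^3 + 2y^2 + 14y + 13 from numerator and denominator to get the reduced form.

(8 + 3y + y^2)/(-2 + y)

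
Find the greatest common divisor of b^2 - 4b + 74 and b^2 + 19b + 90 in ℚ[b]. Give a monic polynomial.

Repeated division with remainder:
  b^2 - 4b + 74 = (b^2 + 19b + 90) + (-23b - 16)
  b^2 + 19b + 90 = (-(1/23)b - 421/529)(-23b - 16) + (40874/529)
  -23b - 16 = (-(12167/40874)b - 4232/20437)(40874/529) + (0)
The last nonzero remainder is the constant 40874/529, so the polynomials are coprime and gcd = 1.

1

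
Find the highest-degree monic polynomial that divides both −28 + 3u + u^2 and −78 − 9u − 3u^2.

1

Repeated division with remainder:
  u^2 + 3u − 28 = (−1/3)(−3u^2 − 9u − 78) + (−54)
  −3u^2 − 9u − 78 = ((1/18)u^2 + (1/6)u + 13/9)(−54) + (0)
The last nonzero remainder is the constant −54, so the polynomials are coprime and gcd = 1.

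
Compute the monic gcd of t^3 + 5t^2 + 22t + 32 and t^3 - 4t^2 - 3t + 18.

t + 2

Apply the Euclidean algorithm:
  t^3 + 5t^2 + 22t + 32 = (t^3 - 4t^2 - 3t + 18) + (9t^2 + 25t + 14)
  t^3 - 4t^2 - 3t + 18 = ((1/9)t - 61/81)(9t^2 + 25t + 14) + ((1156/81)t + 2312/81)
  9t^2 + 25t + 14 = ((729/1156)t + 567/1156)((1156/81)t + 2312/81) + (0)
Last nonzero remainder: (1156/81)t + 2312/81. Dividing through by 1156/81 gives the monic gcd t + 2.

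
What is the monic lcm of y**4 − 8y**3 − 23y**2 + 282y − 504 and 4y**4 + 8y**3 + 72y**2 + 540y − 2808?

Apply the Euclidean algorithm:
  y**4 − 8y**3 − 23y**2 + 282y − 504 = (1/4)(4y**4 + 8y**3 + 72y**2 + 540y − 2808) + (−10y**3 − 41y**2 + 147y + 198)
  4y**4 + 8y**3 + 72y**2 + 540y − 2808 = (−(2/5)y + 21/25)(−10y**3 − 41y**2 + 147y + 198) + ((4131/25)y**2 + (12393/25)y − 74358/25)
  −10y**3 − 41y**2 + 147y + 198 = (−(250/4131)y − 275/4131)((4131/25)y**2 + (12393/25)y − 74358/25) + (0)
Last nonzero remainder: (4131/25)y**2 + (12393/25)y − 74358/25. Dividing through by 4131/25 gives the monic gcd y**2 + 3y − 18.
Then lcm(f, g) = f·g / gcd(f, g); expanding and making the result monic gives the answer.

y**6 − 9y**5 + 24y**4 − 7y**3 − 1683y**2 + 11502y − 19656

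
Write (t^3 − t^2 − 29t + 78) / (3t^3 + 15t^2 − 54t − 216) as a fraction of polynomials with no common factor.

(t^2 − 7t + 13)/(3t^2 − 3t − 36)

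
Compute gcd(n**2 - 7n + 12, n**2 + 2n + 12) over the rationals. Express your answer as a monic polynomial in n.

1

Repeated division with remainder:
  n**2 - 7n + 12 = (n**2 + 2n + 12) + (-9n)
  n**2 + 2n + 12 = (-(1/9)n - 2/9)(-9n) + (12)
  -9n = (-(3/4)n)(12) + (0)
The last nonzero remainder is the constant 12, so the polynomials are coprime and gcd = 1.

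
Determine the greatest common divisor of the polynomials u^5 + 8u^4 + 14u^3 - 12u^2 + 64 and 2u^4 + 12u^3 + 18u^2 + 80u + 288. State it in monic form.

Euclidean algorithm in ℚ[u]:
  u^5 + 8u^4 + 14u^3 - 12u^2 + 64 = ((1/2)u + 1)(2u^4 + 12u^3 + 18u^2 + 80u + 288) + (-7u^3 - 70u^2 - 224u - 224)
  2u^4 + 12u^3 + 18u^2 + 80u + 288 = (-(2/7)u + 8/7)(-7u^3 - 70u^2 - 224u - 224) + (34u^2 + 272u + 544)
  -7u^3 - 70u^2 - 224u - 224 = (-(7/34)u - 7/17)(34u^2 + 272u + 544) + (0)
Last nonzero remainder: 34u^2 + 272u + 544. Dividing through by 34 gives the monic gcd u^2 + 8u + 16.

u^2 + 8u + 16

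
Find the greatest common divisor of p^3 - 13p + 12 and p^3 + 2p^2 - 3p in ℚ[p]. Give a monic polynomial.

p - 1

Apply the Euclidean algorithm:
  p^3 - 13p + 12 = (p^3 + 2p^2 - 3p) + (-2p^2 - 10p + 12)
  p^3 + 2p^2 - 3p = (-(1/2)p + 3/2)(-2p^2 - 10p + 12) + (18p - 18)
  -2p^2 - 10p + 12 = (-(1/9)p - 2/3)(18p - 18) + (0)
Last nonzero remainder: 18p - 18. Dividing through by 18 gives the monic gcd p - 1.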